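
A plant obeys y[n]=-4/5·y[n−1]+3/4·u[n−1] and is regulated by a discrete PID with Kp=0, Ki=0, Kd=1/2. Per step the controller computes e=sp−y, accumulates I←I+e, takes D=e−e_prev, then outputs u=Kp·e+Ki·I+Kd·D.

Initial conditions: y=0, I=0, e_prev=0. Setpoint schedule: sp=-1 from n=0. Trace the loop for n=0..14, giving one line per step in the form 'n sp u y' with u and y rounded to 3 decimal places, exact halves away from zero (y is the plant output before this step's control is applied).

(exact arithmetic carried between steps; '≈' marks a value shown rounded to 6 d.p. or computed from one; I and e_prev carry over from the previous line; the table rounds u and y to 3 d.p., halves away from zero)
n=0: y=0, sp=-1, e=sp−y=-1; I=-1, D=e−e_prev=-1; u=0·(-1)+0·(-1)+1/2·(-1)=-0.5; next y=-4/5·0+3/4·(-0.5)=-0.375
n=1: y=-0.375, sp=-1, e=sp−y=-0.625; I=-1.625, D=e−e_prev=0.375; u=0·(-0.625)+0·(-1.625)+1/2·0.375=0.1875; next y=-4/5·(-0.375)+3/4·0.1875=0.440625
n=2: y=0.440625, sp=-1, e=sp−y=-1.440625; I=-3.065625, D=e−e_prev=-0.815625; u=0·(-1.440625)+0·(-3.065625)+1/2·(-0.815625)≈-0.407813; next y=-4/5·0.440625+3/4·(-0.407813)≈-0.658359
n=3: y≈-0.658359, sp=-1, e=sp−y≈-0.341641; I≈-3.407266, D=e−e_prev≈1.098984; u=0·(-0.341641)+0·(-3.407266)+1/2·1.098984≈0.549492; next y=-4/5·(-0.658359)+3/4·0.549492≈0.938807
n=4: y≈0.938807, sp=-1, e=sp−y≈-1.938807; I≈-5.346072, D=e−e_prev≈-1.597166; u=0·(-1.938807)+0·(-5.346072)+1/2·(-1.597166)≈-0.798583; next y=-4/5·0.938807+3/4·(-0.798583)≈-1.349983
n=5: y≈-1.349983, sp=-1, e=sp−y≈0.349983; I≈-4.996090, D=e−e_prev≈2.288789; u=0·0.349983+0·(-4.996090)+1/2·2.288789≈1.144395; next y=-4/5·(-1.349983)+3/4·1.144395≈1.938282
n=6: y≈1.938282, sp=-1, e=sp−y≈-2.938282; I≈-7.934372, D=e−e_prev≈-3.288265; u=0·(-2.938282)+0·(-7.934372)+1/2·(-3.288265)≈-1.644132; next y=-4/5·1.938282+3/4·(-1.644132)≈-2.783725
n=7: y≈-2.783725, sp=-1, e=sp−y≈1.783725; I≈-6.150647, D=e−e_prev≈4.722007; u=0·1.783725+0·(-6.150647)+1/2·4.722007≈2.361003; next y=-4/5·(-2.783725)+3/4·2.361003≈3.997732
n=8: y≈3.997732, sp=-1, e=sp−y≈-4.997732; I≈-11.148379, D=e−e_prev≈-6.781457; u=0·(-4.997732)+0·(-11.148379)+1/2·(-6.781457)≈-3.390729; next y=-4/5·3.997732+3/4·(-3.390729)≈-5.741232
n=9: y≈-5.741232, sp=-1, e=sp−y≈4.741232; I≈-6.407147, D=e−e_prev≈9.738965; u=0·4.741232+0·(-6.407147)+1/2·9.738965≈4.869482; next y=-4/5·(-5.741232)+3/4·4.869482≈8.245098
n=10: y≈8.245098, sp=-1, e=sp−y≈-9.245098; I≈-15.652245, D=e−e_prev≈-13.986330; u=0·(-9.245098)+0·(-15.652245)+1/2·(-13.986330)≈-6.993165; next y=-4/5·8.245098+3/4·(-6.993165)≈-11.840952
n=11: y≈-11.840952, sp=-1, e=sp−y≈10.840952; I≈-4.811293, D=e−e_prev≈20.086050; u=0·10.840952+0·(-4.811293)+1/2·20.086050≈10.043025; next y=-4/5·(-11.840952)+3/4·10.043025≈17.005030
n=12: y≈17.005030, sp=-1, e=sp−y≈-18.005030; I≈-22.816323, D=e−e_prev≈-28.845982; u=0·(-18.005030)+0·(-22.816323)+1/2·(-28.845982)≈-14.422991; next y=-4/5·17.005030+3/4·(-14.422991)≈-24.421268
n=13: y≈-24.421268, sp=-1, e=sp−y≈23.421268; I≈0.604945, D=e−e_prev≈41.426298; u=0·23.421268+0·0.604945+1/2·41.426298≈20.713149; next y=-4/5·(-24.421268)+3/4·20.713149≈35.071876
n=14: y≈35.071876, sp=-1, e=sp−y≈-36.071876; I≈-35.466931, D=e−e_prev≈-59.493143; u=0·(-36.071876)+0·(-35.466931)+1/2·(-59.493143)≈-29.746572; next y=-4/5·35.071876+3/4·(-29.746572)≈-50.367429

0 -1 -0.500 0.000
1 -1 0.188 -0.375
2 -1 -0.408 0.441
3 -1 0.549 -0.658
4 -1 -0.799 0.939
5 -1 1.144 -1.350
6 -1 -1.644 1.938
7 -1 2.361 -2.784
8 -1 -3.391 3.998
9 -1 4.869 -5.741
10 -1 -6.993 8.245
11 -1 10.043 -11.841
12 -1 -14.423 17.005
13 -1 20.713 -24.421
14 -1 -29.747 35.072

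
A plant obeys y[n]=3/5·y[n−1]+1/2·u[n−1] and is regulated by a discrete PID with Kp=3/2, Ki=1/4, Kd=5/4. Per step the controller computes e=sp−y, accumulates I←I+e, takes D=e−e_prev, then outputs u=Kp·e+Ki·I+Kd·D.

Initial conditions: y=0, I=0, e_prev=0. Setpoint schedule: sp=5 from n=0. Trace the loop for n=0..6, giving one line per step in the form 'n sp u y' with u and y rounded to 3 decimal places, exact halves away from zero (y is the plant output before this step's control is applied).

0 5 15.000 0.000
1 5 -12.500 7.500
2 5 24.000 -1.750
3 5 -23.975 10.950
4 5 39.515 -5.418
5 5 -44.114 16.507
6 5 66.394 -12.153

(exact arithmetic carried between steps; '≈' marks a value shown rounded to 6 d.p. or computed from one; I and e_prev carry over from the previous line; the table rounds u and y to 3 d.p., halves away from zero)
n=0: y=0, sp=5, e=sp−y=5; I=5, D=e−e_prev=5; u=3/2·5+1/4·5+5/4·5=15; next y=3/5·0+1/2·15=7.5
n=1: y=7.5, sp=5, e=sp−y=-2.5; I=2.5, D=e−e_prev=-7.5; u=3/2·(-2.5)+1/4·2.5+5/4·(-7.5)=-12.5; next y=3/5·7.5+1/2·(-12.5)=-1.75
n=2: y=-1.75, sp=5, e=sp−y=6.75; I=9.25, D=e−e_prev=9.25; u=3/2·6.75+1/4·9.25+5/4·9.25=24; next y=3/5·(-1.75)+1/2·24=10.95
n=3: y=10.95, sp=5, e=sp−y=-5.95; I=3.3, D=e−e_prev=-12.7; u=3/2·(-5.95)+1/4·3.3+5/4·(-12.7)=-23.975; next y=3/5·10.95+1/2·(-23.975)=-5.4175
n=4: y=-5.4175, sp=5, e=sp−y=10.4175; I=13.7175, D=e−e_prev=16.3675; u=3/2·10.4175+1/4·13.7175+5/4·16.3675=39.515; next y=3/5·(-5.4175)+1/2·39.515=16.507
n=5: y=16.507, sp=5, e=sp−y=-11.507; I=2.2105, D=e−e_prev=-21.9245; u=3/2·(-11.507)+1/4·2.2105+5/4·(-21.9245)=-44.1135; next y=3/5·16.507+1/2·(-44.1135)=-12.15255
n=6: y=-12.15255, sp=5, e=sp−y=17.15255; I=19.36305, D=e−e_prev=28.65955; u=3/2·17.15255+1/4·19.36305+5/4·28.65955=66.394025; next y=3/5·(-12.15255)+1/2·66.394025≈25.905483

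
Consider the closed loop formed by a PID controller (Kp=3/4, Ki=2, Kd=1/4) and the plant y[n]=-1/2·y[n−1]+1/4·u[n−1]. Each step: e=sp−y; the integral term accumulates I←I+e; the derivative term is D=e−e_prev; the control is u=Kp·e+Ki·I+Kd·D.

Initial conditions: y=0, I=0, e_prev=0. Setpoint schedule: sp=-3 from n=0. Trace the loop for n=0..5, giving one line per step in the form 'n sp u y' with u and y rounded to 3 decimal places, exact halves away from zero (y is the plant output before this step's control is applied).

0 -3 -9.000 0.000
1 -3 -7.500 -2.250
2 -3 -14.063 -0.750
3 -3 -11.016 -3.141
4 -3 -17.203 -1.184
5 -3 -12.771 -3.709

(exact arithmetic carried between steps; '≈' marks a value shown rounded to 6 d.p. or computed from one; I and e_prev carry over from the previous line; the table rounds u and y to 3 d.p., halves away from zero)
n=0: y=0, sp=-3, e=sp−y=-3; I=-3, D=e−e_prev=-3; u=3/4·(-3)+2·(-3)+1/4·(-3)=-9; next y=-1/2·0+1/4·(-9)=-2.25
n=1: y=-2.25, sp=-3, e=sp−y=-0.75; I=-3.75, D=e−e_prev=2.25; u=3/4·(-0.75)+2·(-3.75)+1/4·2.25=-7.5; next y=-1/2·(-2.25)+1/4·(-7.5)=-0.75
n=2: y=-0.75, sp=-3, e=sp−y=-2.25; I=-6, D=e−e_prev=-1.5; u=3/4·(-2.25)+2·(-6)+1/4·(-1.5)=-14.0625; next y=-1/2·(-0.75)+1/4·(-14.0625)=-3.140625
n=3: y=-3.140625, sp=-3, e=sp−y=0.140625; I=-5.859375, D=e−e_prev=2.390625; u=3/4·0.140625+2·(-5.859375)+1/4·2.390625=-11.015625; next y=-1/2·(-3.140625)+1/4·(-11.015625)≈-1.183594
n=4: y≈-1.183594, sp=-3, e=sp−y≈-1.816406; I≈-7.675781, D=e−e_prev≈-1.957031; u=3/4·(-1.816406)+2·(-7.675781)+1/4·(-1.957031)≈-17.203125; next y=-1/2·(-1.183594)+1/4·(-17.203125)≈-3.708984
n=5: y≈-3.708984, sp=-3, e=sp−y≈0.708984; I≈-6.966797, D=e−e_prev≈2.525391; u=3/4·0.708984+2·(-6.966797)+1/4·2.525391≈-12.770508; next y=-1/2·(-3.708984)+1/4·(-12.770508)≈-1.338135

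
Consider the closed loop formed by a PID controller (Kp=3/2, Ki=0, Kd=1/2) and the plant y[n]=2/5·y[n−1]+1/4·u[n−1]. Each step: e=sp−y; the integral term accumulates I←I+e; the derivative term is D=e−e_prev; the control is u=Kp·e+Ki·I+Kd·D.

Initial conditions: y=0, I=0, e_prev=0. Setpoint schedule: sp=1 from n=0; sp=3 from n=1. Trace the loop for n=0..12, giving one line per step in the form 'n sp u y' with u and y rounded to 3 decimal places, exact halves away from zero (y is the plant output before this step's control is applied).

(exact arithmetic carried between steps; '≈' marks a value shown rounded to 6 d.p. or computed from one; I and e_prev carry over from the previous line; the table rounds u and y to 3 d.p., halves away from zero)
n=0: y=0, sp=1, e=sp−y=1; I=1, D=e−e_prev=1; u=3/2·1+0·1+1/2·1=2; next y=2/5·0+1/4·2=0.5
n=1: y=0.5, sp=3, e=sp−y=2.5; I=3.5, D=e−e_prev=1.5; u=3/2·2.5+0·3.5+1/2·1.5=4.5; next y=2/5·0.5+1/4·4.5=1.325
n=2: y=1.325, sp=3, e=sp−y=1.675; I=5.175, D=e−e_prev=-0.825; u=3/2·1.675+0·5.175+1/2·(-0.825)=2.1; next y=2/5·1.325+1/4·2.1=1.055
n=3: y=1.055, sp=3, e=sp−y=1.945; I=7.12, D=e−e_prev=0.27; u=3/2·1.945+0·7.12+1/2·0.27=3.0525; next y=2/5·1.055+1/4·3.0525=1.185125
n=4: y=1.185125, sp=3, e=sp−y=1.814875; I=8.934875, D=e−e_prev=-0.130125; u=3/2·1.814875+0·8.934875+1/2·(-0.130125)=2.65725; next y=2/5·1.185125+1/4·2.65725≈1.138363
n=5: y≈1.138363, sp=3, e=sp−y≈1.861638; I≈10.796513, D=e−e_prev≈0.046763; u=3/2·1.861638+0·10.796513+1/2·0.046763≈2.815838; next y=2/5·1.138363+1/4·2.815838≈1.159304
n=6: y≈1.159304, sp=3, e=sp−y≈1.840696; I≈12.637208, D=e−e_prev≈-0.020942; u=3/2·1.840696+0·12.637208+1/2·(-0.020942)≈2.750573; next y=2/5·1.159304+1/4·2.750573≈1.151365
n=7: y≈1.151365, sp=3, e=sp−y≈1.848635; I≈14.485843, D=e−e_prev≈0.007940; u=3/2·1.848635+0·14.485843+1/2·0.007940≈2.776922; next y=2/5·1.151365+1/4·2.776922≈1.154777
n=8: y≈1.154777, sp=3, e=sp−y≈1.845223; I≈16.331067, D=e−e_prev≈-0.003412; u=3/2·1.845223+0·16.331067+1/2·(-0.003412)≈2.766129; next y=2/5·1.154777+1/4·2.766129≈1.153443
n=9: y≈1.153443, sp=3, e=sp−y≈1.846557; I≈18.177624, D=e−e_prev≈0.001334; u=3/2·1.846557+0·18.177624+1/2·0.001334≈2.770502; next y=2/5·1.153443+1/4·2.770502≈1.154003
n=10: y≈1.154003, sp=3, e=sp−y≈1.845997; I≈20.023621, D=e−e_prev≈-0.000560; u=3/2·1.845997+0·20.023621+1/2·(-0.000560)≈2.768716; next y=2/5·1.154003+1/4·2.768716≈1.153780
n=11: y≈1.153780, sp=3, e=sp−y≈1.846220; I≈21.869841, D=e−e_prev≈0.000223; u=3/2·1.846220+0·21.869841+1/2·0.000223≈2.769441; next y=2/5·1.153780+1/4·2.769441≈1.153872
n=12: y≈1.153872, sp=3, e=sp−y≈1.846128; I≈23.715969, D=e−e_prev≈-0.000092; u=3/2·1.846128+0·23.715969+1/2·(-0.000092)≈2.769145; next y=2/5·1.153872+1/4·2.769145≈1.153835

0 1 2.000 0.000
1 3 4.500 0.500
2 3 2.100 1.325
3 3 3.053 1.055
4 3 2.657 1.185
5 3 2.816 1.138
6 3 2.751 1.159
7 3 2.777 1.151
8 3 2.766 1.155
9 3 2.771 1.153
10 3 2.769 1.154
11 3 2.769 1.154
12 3 2.769 1.154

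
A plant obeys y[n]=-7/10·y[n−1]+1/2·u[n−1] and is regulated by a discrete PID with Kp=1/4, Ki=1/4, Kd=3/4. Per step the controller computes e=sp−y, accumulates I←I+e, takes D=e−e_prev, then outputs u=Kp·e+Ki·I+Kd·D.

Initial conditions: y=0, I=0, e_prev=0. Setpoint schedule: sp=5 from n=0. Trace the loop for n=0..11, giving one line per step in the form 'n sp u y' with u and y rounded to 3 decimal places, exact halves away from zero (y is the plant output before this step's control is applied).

0 5 6.250 0.000
1 5 -0.156 3.125
2 5 9.395 -2.266
3 5 -3.518 6.283
4 5 18.123 -6.157
5 5 -12.829 13.372
6 5 36.158 -15.775
7 5 -36.628 29.121
8 5 75.789 -38.699
9 5 -93.755 64.984
10 5 165.698 -92.366
11 5 -227.812 147.506

(exact arithmetic carried between steps; '≈' marks a value shown rounded to 6 d.p. or computed from one; I and e_prev carry over from the previous line; the table rounds u and y to 3 d.p., halves away from zero)
n=0: y=0, sp=5, e=sp−y=5; I=5, D=e−e_prev=5; u=1/4·5+1/4·5+3/4·5=6.25; next y=-7/10·0+1/2·6.25=3.125
n=1: y=3.125, sp=5, e=sp−y=1.875; I=6.875, D=e−e_prev=-3.125; u=1/4·1.875+1/4·6.875+3/4·(-3.125)=-0.15625; next y=-7/10·3.125+1/2·(-0.15625)=-2.265625
n=2: y=-2.265625, sp=5, e=sp−y=7.265625; I=14.140625, D=e−e_prev=5.390625; u=1/4·7.265625+1/4·14.140625+3/4·5.390625≈9.394531; next y=-7/10·(-2.265625)+1/2·9.394531≈6.283203
n=3: y≈6.283203, sp=5, e=sp−y≈-1.283203; I≈12.857422, D=e−e_prev≈-8.548828; u=1/4·(-1.283203)+1/4·12.857422+3/4·(-8.548828)≈-3.518066; next y=-7/10·6.283203+1/2·(-3.518066)≈-6.157275
n=4: y≈-6.157275, sp=5, e=sp−y≈11.157275; I≈24.014697, D=e−e_prev≈12.440479; u=1/4·11.157275+1/4·24.014697+3/4·12.440479≈18.123352; next y=-7/10·(-6.157275)+1/2·18.123352≈13.371769
n=5: y≈13.371769, sp=5, e=sp−y≈-8.371769; I≈15.642928, D=e−e_prev≈-19.529044; u=1/4·(-8.371769)+1/4·15.642928+3/4·(-19.529044)≈-12.828993; next y=-7/10·13.371769+1/2·(-12.828993)≈-15.774735
n=6: y≈-15.774735, sp=5, e=sp−y≈20.774735; I≈36.417663, D=e−e_prev≈29.146504; u=1/4·20.774735+1/4·36.417663+3/4·29.146504≈36.157977; next y=-7/10·(-15.774735)+1/2·36.157977≈29.121303
n=7: y≈29.121303, sp=5, e=sp−y≈-24.121303; I≈12.296360, D=e−e_prev≈-44.896038; u=1/4·(-24.121303)+1/4·12.296360+3/4·(-44.896038)≈-36.628264; next y=-7/10·29.121303+1/2·(-36.628264)≈-38.699044
n=8: y≈-38.699044, sp=5, e=sp−y≈43.699044; I≈55.995404, D=e−e_prev≈67.820347; u=1/4·43.699044+1/4·55.995404+3/4·67.820347≈75.788872; next y=-7/10·(-38.699044)+1/2·75.788872≈64.983767
n=9: y≈64.983767, sp=5, e=sp−y≈-59.983767; I≈-3.988363, D=e−e_prev≈-103.682811; u=1/4·(-59.983767)+1/4·(-3.988363)+3/4·(-103.682811)≈-93.755141; next y=-7/10·64.983767+1/2·(-93.755141)≈-92.366207
n=10: y≈-92.366207, sp=5, e=sp−y≈97.366207; I≈93.377845, D=e−e_prev≈157.349974; u=1/4·97.366207+1/4·93.377845+3/4·157.349974≈165.698494; next y=-7/10·(-92.366207)+1/2·165.698494≈147.505592
n=11: y≈147.505592, sp=5, e=sp−y≈-142.505592; I≈-49.127747, D=e−e_prev≈-239.871799; u=1/4·(-142.505592)+1/4·(-49.127747)+3/4·(-239.871799)≈-227.812184; next y=-7/10·147.505592+1/2·(-227.812184)≈-217.160006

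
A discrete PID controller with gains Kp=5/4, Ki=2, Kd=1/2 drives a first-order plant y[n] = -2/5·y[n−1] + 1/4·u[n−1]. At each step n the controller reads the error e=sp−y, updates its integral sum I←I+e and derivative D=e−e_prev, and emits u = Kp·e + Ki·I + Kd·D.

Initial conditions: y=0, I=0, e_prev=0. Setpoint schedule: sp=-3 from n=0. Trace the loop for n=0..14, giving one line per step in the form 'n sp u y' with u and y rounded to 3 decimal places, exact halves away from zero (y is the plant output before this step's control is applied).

0 -3 -11.250 0.000
1 -3 -5.203 -2.813
2 -3 -16.872 -0.176
3 -3 -6.307 -4.148
4 -3 -21.860 0.082
5 -3 -4.984 -5.498
6 -3 -26.970 0.953
7 -3 -1.362 -7.124
8 -3 -33.276 2.509
9 -3 4.891 -9.323
10 -3 -41.908 4.952
11 -3 14.611 -12.458
12 -3 -54.279 8.636
13 -3 29.220 -17.024
14 -3 -72.332 14.115

(exact arithmetic carried between steps; '≈' marks a value shown rounded to 6 d.p. or computed from one; I and e_prev carry over from the previous line; the table rounds u and y to 3 d.p., halves away from zero)
n=0: y=0, sp=-3, e=sp−y=-3; I=-3, D=e−e_prev=-3; u=5/4·(-3)+2·(-3)+1/2·(-3)=-11.25; next y=-2/5·0+1/4·(-11.25)=-2.8125
n=1: y=-2.8125, sp=-3, e=sp−y=-0.1875; I=-3.1875, D=e−e_prev=2.8125; u=5/4·(-0.1875)+2·(-3.1875)+1/2·2.8125=-5.203125; next y=-2/5·(-2.8125)+1/4·(-5.203125)≈-0.175781
n=2: y≈-0.175781, sp=-3, e=sp−y≈-2.824219; I≈-6.011719, D=e−e_prev≈-2.636719; u=5/4·(-2.824219)+2·(-6.011719)+1/2·(-2.636719)≈-16.872070; next y=-2/5·(-0.175781)+1/4·(-16.872070)≈-4.147705
n=3: y≈-4.147705, sp=-3, e=sp−y≈1.147705; I≈-4.864014, D=e−e_prev≈3.971924; u=5/4·1.147705+2·(-4.864014)+1/2·3.971924≈-6.307434; next y=-2/5·(-4.147705)+1/4·(-6.307434)≈0.082224
n=4: y≈0.082224, sp=-3, e=sp−y≈-3.082224; I≈-7.946237, D=e−e_prev≈-4.229929; u=5/4·(-3.082224)+2·(-7.946237)+1/2·(-4.229929)≈-21.860218; next y=-2/5·0.082224+1/4·(-21.860218)≈-5.497944
n=5: y≈-5.497944, sp=-3, e=sp−y≈2.497944; I≈-5.448293, D=e−e_prev≈5.580167; u=5/4·2.497944+2·(-5.448293)+1/2·5.580167≈-4.984073; next y=-2/5·(-5.497944)+1/4·(-4.984073)≈0.953159
n=6: y≈0.953159, sp=-3, e=sp−y≈-3.953159; I≈-9.401453, D=e−e_prev≈-6.451103; u=5/4·(-3.953159)+2·(-9.401453)+1/2·(-6.451103)≈-26.969906; next y=-2/5·0.953159+1/4·(-26.969906)≈-7.123740
n=7: y≈-7.123740, sp=-3, e=sp−y≈4.123740; I≈-5.277712, D=e−e_prev≈8.076900; u=5/4·4.123740+2·(-5.277712)+1/2·8.076900≈-1.362300; next y=-2/5·(-7.123740)+1/4·(-1.362300)≈2.508921
n=8: y≈2.508921, sp=-3, e=sp−y≈-5.508921; I≈-10.786634, D=e−e_prev≈-9.632661; u=5/4·(-5.508921)+2·(-10.786634)+1/2·(-9.632661)≈-33.275749; next y=-2/5·2.508921+1/4·(-33.275749)≈-9.322506
n=9: y≈-9.322506, sp=-3, e=sp−y≈6.322506; I≈-4.464128, D=e−e_prev≈11.831427; u=5/4·6.322506+2·(-4.464128)+1/2·11.831427≈4.890590; next y=-2/5·(-9.322506)+1/4·4.890590≈4.951650
n=10: y≈4.951650, sp=-3, e=sp−y≈-7.951650; I≈-12.415778, D=e−e_prev≈-14.274156; u=5/4·(-7.951650)+2·(-12.415778)+1/2·(-14.274156)≈-41.908195; next y=-2/5·4.951650+1/4·(-41.908195)≈-12.457709
n=11: y≈-12.457709, sp=-3, e=sp−y≈9.457709; I≈-2.958069, D=e−e_prev≈17.409359; u=5/4·9.457709+2·(-2.958069)+1/2·17.409359≈14.610678; next y=-2/5·(-12.457709)+1/4·14.610678≈8.635753
n=12: y≈8.635753, sp=-3, e=sp−y≈-11.635753; I≈-14.593822, D=e−e_prev≈-21.093462; u=5/4·(-11.635753)+2·(-14.593822)+1/2·(-21.093462)≈-54.279066; next y=-2/5·8.635753+1/4·(-54.279066)≈-17.024068
n=13: y≈-17.024068, sp=-3, e=sp−y≈14.024068; I≈-0.569754, D=e−e_prev≈25.659821; u=5/4·14.024068+2·(-0.569754)+1/2·25.659821≈29.220486; next y=-2/5·(-17.024068)+1/4·29.220486≈14.114749
n=14: y≈14.114749, sp=-3, e=sp−y≈-17.114749; I≈-17.684503, D=e−e_prev≈-31.138816; u=5/4·(-17.114749)+2·(-17.684503)+1/2·(-31.138816)≈-72.331849; next y=-2/5·14.114749+1/4·(-72.331849)≈-23.728862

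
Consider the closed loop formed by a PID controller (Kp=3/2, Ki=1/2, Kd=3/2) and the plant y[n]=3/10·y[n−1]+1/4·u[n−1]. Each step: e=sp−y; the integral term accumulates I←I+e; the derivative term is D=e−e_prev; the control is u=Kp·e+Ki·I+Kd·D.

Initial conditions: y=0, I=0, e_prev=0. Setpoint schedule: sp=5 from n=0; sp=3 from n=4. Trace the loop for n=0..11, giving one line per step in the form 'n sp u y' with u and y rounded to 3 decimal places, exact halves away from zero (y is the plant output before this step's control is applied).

(exact arithmetic carried between steps; '≈' marks a value shown rounded to 6 d.p. or computed from one; I and e_prev carry over from the previous line; the table rounds u and y to 3 d.p., halves away from zero)
n=0: y=0, sp=5, e=sp−y=5; I=5, D=e−e_prev=5; u=3/2·5+1/2·5+3/2·5=17.5; next y=3/10·0+1/4·17.5=4.375
n=1: y=4.375, sp=5, e=sp−y=0.625; I=5.625, D=e−e_prev=-4.375; u=3/2·0.625+1/2·5.625+3/2·(-4.375)=-2.8125; next y=3/10·4.375+1/4·(-2.8125)=0.609375
n=2: y=0.609375, sp=5, e=sp−y=4.390625; I=10.015625, D=e−e_prev=3.765625; u=3/2·4.390625+1/2·10.015625+3/2·3.765625≈17.242188; next y=3/10·0.609375+1/4·17.242188≈4.493359
n=3: y≈4.493359, sp=5, e=sp−y≈0.506641; I≈10.522266, D=e−e_prev≈-3.883984; u=3/2·0.506641+1/2·10.522266+3/2·(-3.883984)≈0.195117; next y=3/10·4.493359+1/4·0.195117≈1.396787
n=4: y≈1.396787, sp=3, e=sp−y≈1.603213; I≈12.125479, D=e−e_prev≈1.096572; u=3/2·1.603213+1/2·12.125479+3/2·1.096572≈10.112417; next y=3/10·1.396787+1/4·10.112417≈2.947140
n=5: y≈2.947140, sp=3, e=sp−y≈0.052860; I≈12.178338, D=e−e_prev≈-1.550353; u=3/2·0.052860+1/2·12.178338+3/2·(-1.550353)≈3.842929; next y=3/10·2.947140+1/4·3.842929≈1.844874
n=6: y≈1.844874, sp=3, e=sp−y≈1.155126; I≈13.333464, D=e−e_prev≈1.102266; u=3/2·1.155126+1/2·13.333464+3/2·1.102266≈10.052820; next y=3/10·1.844874+1/4·10.052820≈3.066667
n=7: y≈3.066667, sp=3, e=sp−y≈-0.066667; I≈13.266797, D=e−e_prev≈-1.221793; u=3/2·(-0.066667)+1/2·13.266797+3/2·(-1.221793)≈4.700708; next y=3/10·3.066667+1/4·4.700708≈2.095177
n=8: y≈2.095177, sp=3, e=sp−y≈0.904823; I≈14.171619, D=e−e_prev≈0.971490; u=3/2·0.904823+1/2·14.171619+3/2·0.971490≈9.900279; next y=3/10·2.095177+1/4·9.900279≈3.103623
n=9: y≈3.103623, sp=3, e=sp−y≈-0.103623; I≈14.067997, D=e−e_prev≈-1.008446; u=3/2·(-0.103623)+1/2·14.067997+3/2·(-1.008446)≈5.365895; next y=3/10·3.103623+1/4·5.365895≈2.272561
n=10: y≈2.272561, sp=3, e=sp−y≈0.727439; I≈14.795436, D=e−e_prev≈0.831062; u=3/2·0.727439+1/2·14.795436+3/2·0.831062≈9.735470; next y=3/10·2.272561+1/4·9.735470≈3.115636
n=11: y≈3.115636, sp=3, e=sp−y≈-0.115636; I≈14.679800, D=e−e_prev≈-0.843075; u=3/2·(-0.115636)+1/2·14.679800+3/2·(-0.843075)≈5.901834; next y=3/10·3.115636+1/4·5.901834≈2.410149

0 5 17.500 0.000
1 5 -2.813 4.375
2 5 17.242 0.609
3 5 0.195 4.493
4 3 10.112 1.397
5 3 3.843 2.947
6 3 10.053 1.845
7 3 4.701 3.067
8 3 9.900 2.095
9 3 5.366 3.104
10 3 9.735 2.273
11 3 5.902 3.116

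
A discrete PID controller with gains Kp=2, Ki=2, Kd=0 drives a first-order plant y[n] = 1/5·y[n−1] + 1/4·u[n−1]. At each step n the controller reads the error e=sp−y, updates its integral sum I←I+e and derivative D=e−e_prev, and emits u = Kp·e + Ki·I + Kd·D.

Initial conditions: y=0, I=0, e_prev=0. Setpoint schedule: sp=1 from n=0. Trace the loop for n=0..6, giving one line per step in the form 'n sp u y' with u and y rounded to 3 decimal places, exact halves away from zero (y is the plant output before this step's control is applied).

0 1 4.000 0.000
1 1 2.000 1.000
2 1 3.200 0.700
3 1 2.840 0.940
4 1 3.128 0.898
5 1 3.078 0.962
6 1 3.154 0.962

(exact arithmetic carried between steps; '≈' marks a value shown rounded to 6 d.p. or computed from one; I and e_prev carry over from the previous line; the table rounds u and y to 3 d.p., halves away from zero)
n=0: y=0, sp=1, e=sp−y=1; I=1, D=e−e_prev=1; u=2·1+2·1+0·1=4; next y=1/5·0+1/4·4=1
n=1: y=1, sp=1, e=sp−y=0; I=1, D=e−e_prev=-1; u=2·0+2·1+0·(-1)=2; next y=1/5·1+1/4·2=0.7
n=2: y=0.7, sp=1, e=sp−y=0.3; I=1.3, D=e−e_prev=0.3; u=2·0.3+2·1.3+0·0.3=3.2; next y=1/5·0.7+1/4·3.2=0.94
n=3: y=0.94, sp=1, e=sp−y=0.06; I=1.36, D=e−e_prev=-0.24; u=2·0.06+2·1.36+0·(-0.24)=2.84; next y=1/5·0.94+1/4·2.84=0.898
n=4: y=0.898, sp=1, e=sp−y=0.102; I=1.462, D=e−e_prev=0.042; u=2·0.102+2·1.462+0·0.042=3.128; next y=1/5·0.898+1/4·3.128=0.9616
n=5: y=0.9616, sp=1, e=sp−y=0.0384; I=1.5004, D=e−e_prev=-0.0636; u=2·0.0384+2·1.5004+0·(-0.0636)=3.0776; next y=1/5·0.9616+1/4·3.0776=0.96172
n=6: y=0.96172, sp=1, e=sp−y=0.03828; I=1.53868, D=e−e_prev=-0.00012; u=2·0.03828+2·1.53868+0·(-0.00012)=3.15392; next y=1/5·0.96172+1/4·3.15392=0.980824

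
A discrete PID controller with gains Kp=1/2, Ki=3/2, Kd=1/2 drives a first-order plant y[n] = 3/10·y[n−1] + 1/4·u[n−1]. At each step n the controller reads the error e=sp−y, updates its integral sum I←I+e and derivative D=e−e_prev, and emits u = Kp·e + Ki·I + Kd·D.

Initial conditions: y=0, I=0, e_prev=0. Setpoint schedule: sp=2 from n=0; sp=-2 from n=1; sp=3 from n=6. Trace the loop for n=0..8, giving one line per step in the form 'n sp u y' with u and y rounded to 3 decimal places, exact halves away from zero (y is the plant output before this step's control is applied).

(exact arithmetic carried between steps; '≈' marks a value shown rounded to 6 d.p. or computed from one; I and e_prev carry over from the previous line; the table rounds u and y to 3 d.p., halves away from zero)
n=0: y=0, sp=2, e=sp−y=2; I=2, D=e−e_prev=2; u=1/2·2+3/2·2+1/2·2=5; next y=3/10·0+1/4·5=1.25
n=1: y=1.25, sp=-2, e=sp−y=-3.25; I=-1.25, D=e−e_prev=-5.25; u=1/2·(-3.25)+3/2·(-1.25)+1/2·(-5.25)=-6.125; next y=3/10·1.25+1/4·(-6.125)=-1.15625
n=2: y=-1.15625, sp=-2, e=sp−y=-0.84375; I=-2.09375, D=e−e_prev=2.40625; u=1/2·(-0.84375)+3/2·(-2.09375)+1/2·2.40625=-2.359375; next y=3/10·(-1.15625)+1/4·(-2.359375)≈-0.936719
n=3: y≈-0.936719, sp=-2, e=sp−y≈-1.063281; I≈-3.157031, D=e−e_prev≈-0.219531; u=1/2·(-1.063281)+3/2·(-3.157031)+1/2·(-0.219531)≈-5.376953; next y=3/10·(-0.936719)+1/4·(-5.376953)≈-1.625254
n=4: y≈-1.625254, sp=-2, e=sp−y≈-0.374746; I≈-3.531777, D=e−e_prev≈0.688535; u=1/2·(-0.374746)+3/2·(-3.531777)+1/2·0.688535≈-5.140771; next y=3/10·(-1.625254)+1/4·(-5.140771)≈-1.772769
n=5: y≈-1.772769, sp=-2, e=sp−y≈-0.227231; I≈-3.759008, D=e−e_prev≈0.147515; u=1/2·(-0.227231)+3/2·(-3.759008)+1/2·0.147515≈-5.678370; next y=3/10·(-1.772769)+1/4·(-5.678370)≈-1.951423
n=6: y≈-1.951423, sp=3, e=sp−y≈4.951423; I≈1.192415, D=e−e_prev≈5.178654; u=1/2·4.951423+3/2·1.192415+1/2·5.178654≈6.853661; next y=3/10·(-1.951423)+1/4·6.853661≈1.127988
n=7: y≈1.127988, sp=3, e=sp−y≈1.872012; I≈3.064427, D=e−e_prev≈-3.079412; u=1/2·1.872012+3/2·3.064427+1/2·(-3.079412)≈3.992940; next y=3/10·1.127988+1/4·3.992940≈1.336632
n=8: y≈1.336632, sp=3, e=sp−y≈1.663368; I≈4.727795, D=e−e_prev≈-0.208643; u=1/2·1.663368+3/2·4.727795+1/2·(-0.208643)≈7.819055; next y=3/10·1.336632+1/4·7.819055≈2.355753

0 2 5.000 0.000
1 -2 -6.125 1.250
2 -2 -2.359 -1.156
3 -2 -5.377 -0.937
4 -2 -5.141 -1.625
5 -2 -5.678 -1.773
6 3 6.854 -1.951
7 3 3.993 1.128
8 3 7.819 1.337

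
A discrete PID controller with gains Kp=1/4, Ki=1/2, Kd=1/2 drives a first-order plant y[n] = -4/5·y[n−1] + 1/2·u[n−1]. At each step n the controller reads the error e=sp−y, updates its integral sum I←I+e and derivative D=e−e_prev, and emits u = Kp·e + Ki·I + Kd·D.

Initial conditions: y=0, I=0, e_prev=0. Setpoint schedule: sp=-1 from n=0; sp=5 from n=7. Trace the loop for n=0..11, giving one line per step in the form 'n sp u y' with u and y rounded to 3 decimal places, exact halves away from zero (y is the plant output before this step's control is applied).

0 -1 -1.250 0.000
1 -1 -0.469 -0.625
2 -1 -2.082 0.266
3 -1 -0.371 -1.254
4 -1 -3.592 0.818
5 -1 0.619 -2.450
6 -1 -6.189 2.270
7 5 11.011 -4.910
8 5 -8.554 9.434
9 5 22.973 -11.824
10 5 -20.206 20.946
11 5 47.963 -26.860

(exact arithmetic carried between steps; '≈' marks a value shown rounded to 6 d.p. or computed from one; I and e_prev carry over from the previous line; the table rounds u and y to 3 d.p., halves away from zero)
n=0: y=0, sp=-1, e=sp−y=-1; I=-1, D=e−e_prev=-1; u=1/4·(-1)+1/2·(-1)+1/2·(-1)=-1.25; next y=-4/5·0+1/2·(-1.25)=-0.625
n=1: y=-0.625, sp=-1, e=sp−y=-0.375; I=-1.375, D=e−e_prev=0.625; u=1/4·(-0.375)+1/2·(-1.375)+1/2·0.625=-0.46875; next y=-4/5·(-0.625)+1/2·(-0.46875)=0.265625
n=2: y=0.265625, sp=-1, e=sp−y=-1.265625; I=-2.640625, D=e−e_prev=-0.890625; u=1/4·(-1.265625)+1/2·(-2.640625)+1/2·(-0.890625)≈-2.082031; next y=-4/5·0.265625+1/2·(-2.082031)≈-1.253516
n=3: y≈-1.253516, sp=-1, e=sp−y≈0.253516; I≈-2.387109, D=e−e_prev≈1.519141; u=1/4·0.253516+1/2·(-2.387109)+1/2·1.519141≈-0.370605; next y=-4/5·(-1.253516)+1/2·(-0.370605)≈0.817510
n=4: y≈0.817510, sp=-1, e=sp−y≈-1.817510; I≈-4.204619, D=e−e_prev≈-2.071025; u=1/4·(-1.817510)+1/2·(-4.204619)+1/2·(-2.071025)≈-3.592200; next y=-4/5·0.817510+1/2·(-3.592200)≈-2.450108
n=5: y≈-2.450108, sp=-1, e=sp−y≈1.450108; I≈-2.754511, D=e−e_prev≈3.267617; u=1/4·1.450108+1/2·(-2.754511)+1/2·3.267617≈0.619080; next y=-4/5·(-2.450108)+1/2·0.619080≈2.269626
n=6: y≈2.269626, sp=-1, e=sp−y≈-3.269626; I≈-6.024138, D=e−e_prev≈-4.719734; u=1/4·(-3.269626)+1/2·(-6.024138)+1/2·(-4.719734)≈-6.189342; next y=-4/5·2.269626+1/2·(-6.189342)≈-4.910372
n=7: y≈-4.910372, sp=5, e=sp−y≈9.910372; I≈3.886234, D=e−e_prev≈13.179998; u=1/4·9.910372+1/2·3.886234+1/2·13.179998≈11.010709; next y=-4/5·(-4.910372)+1/2·11.010709≈9.433652
n=8: y≈9.433652, sp=5, e=sp−y≈-4.433652; I≈-0.547418, D=e−e_prev≈-14.344024; u=1/4·(-4.433652)+1/2·(-0.547418)+1/2·(-14.344024)≈-8.554134; next y=-4/5·9.433652+1/2·(-8.554134)≈-11.823989
n=9: y≈-11.823989, sp=5, e=sp−y≈16.823989; I≈16.276571, D=e−e_prev≈21.257641; u=1/4·16.823989+1/2·16.276571+1/2·21.257641≈22.973103; next y=-4/5·(-11.823989)+1/2·22.973103≈20.945743
n=10: y≈20.945743, sp=5, e=sp−y≈-15.945743; I≈0.330828, D=e−e_prev≈-32.769731; u=1/4·(-15.945743)+1/2·0.330828+1/2·(-32.769731)≈-20.205887; next y=-4/5·20.945743+1/2·(-20.205887)≈-26.859538
n=11: y≈-26.859538, sp=5, e=sp−y≈31.859538; I≈32.190366, D=e−e_prev≈47.805280; u=1/4·31.859538+1/2·32.190366+1/2·47.805280≈47.962707; next y=-4/5·(-26.859538)+1/2·47.962707≈45.468984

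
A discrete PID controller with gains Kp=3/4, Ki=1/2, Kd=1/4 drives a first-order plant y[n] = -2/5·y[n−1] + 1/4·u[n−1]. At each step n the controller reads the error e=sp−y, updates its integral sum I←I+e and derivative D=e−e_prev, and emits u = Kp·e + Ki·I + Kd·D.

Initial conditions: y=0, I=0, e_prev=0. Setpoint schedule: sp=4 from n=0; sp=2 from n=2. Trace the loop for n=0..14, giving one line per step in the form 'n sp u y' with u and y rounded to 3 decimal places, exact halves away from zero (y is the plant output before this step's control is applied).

(exact arithmetic carried between steps; '≈' marks a value shown rounded to 6 d.p. or computed from one; I and e_prev carry over from the previous line; the table rounds u and y to 3 d.p., halves away from zero)
n=0: y=0, sp=4, e=sp−y=4; I=4, D=e−e_prev=4; u=3/4·4+1/2·4+1/4·4=6; next y=-2/5·0+1/4·6=1.5
n=1: y=1.5, sp=4, e=sp−y=2.5; I=6.5, D=e−e_prev=-1.5; u=3/4·2.5+1/2·6.5+1/4·(-1.5)=4.75; next y=-2/5·1.5+1/4·4.75=0.5875
n=2: y=0.5875, sp=2, e=sp−y=1.4125; I=7.9125, D=e−e_prev=-1.0875; u=3/4·1.4125+1/2·7.9125+1/4·(-1.0875)=4.74375; next y=-2/5·0.5875+1/4·4.74375≈0.950938
n=3: y≈0.950938, sp=2, e=sp−y≈1.049063; I≈8.961563, D=e−e_prev≈-0.363438; u=3/4·1.049063+1/2·8.961563+1/4·(-0.363438)≈5.176719; next y=-2/5·0.950938+1/4·5.176719≈0.913805
n=4: y≈0.913805, sp=2, e=sp−y≈1.086195; I≈10.047758, D=e−e_prev≈0.037133; u=3/4·1.086195+1/2·10.047758+1/4·0.037133≈5.847809; next y=-2/5·0.913805+1/4·5.847809≈1.096430
n=5: y≈1.096430, sp=2, e=sp−y≈0.903570; I≈10.951328, D=e−e_prev≈-0.182626; u=3/4·0.903570+1/2·10.951328+1/4·(-0.182626)≈6.107685; next y=-2/5·1.096430+1/4·6.107685≈1.088349
n=6: y≈1.088349, sp=2, e=sp−y≈0.911651; I≈11.862978, D=e−e_prev≈0.008081; u=3/4·0.911651+1/2·11.862978+1/4·0.008081≈6.617248; next y=-2/5·1.088349+1/4·6.617248≈1.218972
n=7: y≈1.218972, sp=2, e=sp−y≈0.781028; I≈12.644006, D=e−e_prev≈-0.130623; u=3/4·0.781028+1/2·12.644006+1/4·(-0.130623)≈6.875118; next y=-2/5·1.218972+1/4·6.875118≈1.231191
n=8: y≈1.231191, sp=2, e=sp−y≈0.768809; I≈13.412816, D=e−e_prev≈-0.012218; u=3/4·0.768809+1/2·13.412816+1/4·(-0.012218)≈7.279960; next y=-2/5·1.231191+1/4·7.279960≈1.327514
n=9: y≈1.327514, sp=2, e=sp−y≈0.672486; I≈14.085302, D=e−e_prev≈-0.096323; u=3/4·0.672486+1/2·14.085302+1/4·(-0.096323)≈7.522935; next y=-2/5·1.327514+1/4·7.522935≈1.349728
n=10: y≈1.349728, sp=2, e=sp−y≈0.650272; I≈14.735574, D=e−e_prev≈-0.022214; u=3/4·0.650272+1/2·14.735574+1/4·(-0.022214)≈7.849937; next y=-2/5·1.349728+1/4·7.849937≈1.422593
n=11: y≈1.422593, sp=2, e=sp−y≈0.577407; I≈15.312981, D=e−e_prev≈-0.072865; u=3/4·0.577407+1/2·15.312981+1/4·(-0.072865)≈8.071329; next y=-2/5·1.422593+1/4·8.071329≈1.448795
n=12: y≈1.448795, sp=2, e=sp−y≈0.551205; I≈15.864185, D=e−e_prev≈-0.026202; u=3/4·0.551205+1/2·15.864185+1/4·(-0.026202)≈8.338946; next y=-2/5·1.448795+1/4·8.338946≈1.505218
n=13: y≈1.505218, sp=2, e=sp−y≈0.494782; I≈16.358967, D=e−e_prev≈-0.056423; u=3/4·0.494782+1/2·16.358967+1/4·(-0.056423)≈8.536464; next y=-2/5·1.505218+1/4·8.536464≈1.532029
n=14: y≈1.532029, sp=2, e=sp−y≈0.467971; I≈16.826938, D=e−e_prev≈-0.026810; u=3/4·0.467971+1/2·16.826938+1/4·(-0.026810)≈8.757745; next y=-2/5·1.532029+1/4·8.757745≈1.576625

0 4 6.000 0.000
1 4 4.750 1.500
2 2 4.744 0.588
3 2 5.177 0.951
4 2 5.848 0.914
5 2 6.108 1.096
6 2 6.617 1.088
7 2 6.875 1.219
8 2 7.280 1.231
9 2 7.523 1.328
10 2 7.850 1.350
11 2 8.071 1.423
12 2 8.339 1.449
13 2 8.536 1.505
14 2 8.758 1.532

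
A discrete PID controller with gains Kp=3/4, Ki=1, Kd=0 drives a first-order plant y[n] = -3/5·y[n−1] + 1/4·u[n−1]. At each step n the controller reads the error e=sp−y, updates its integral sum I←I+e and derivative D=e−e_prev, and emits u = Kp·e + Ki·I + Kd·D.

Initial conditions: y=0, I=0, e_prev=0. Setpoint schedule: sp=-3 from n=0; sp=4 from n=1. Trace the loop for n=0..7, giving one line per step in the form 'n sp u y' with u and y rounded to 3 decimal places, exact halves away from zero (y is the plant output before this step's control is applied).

0 -3 -5.250 0.000
1 4 6.297 -1.313
2 4 5.179 2.362
3 4 11.165 -0.122
4 4 10.060 2.864
5 4 14.815 0.796
6 4 13.767 3.226
7 4 17.550 1.506

(exact arithmetic carried between steps; '≈' marks a value shown rounded to 6 d.p. or computed from one; I and e_prev carry over from the previous line; the table rounds u and y to 3 d.p., halves away from zero)
n=0: y=0, sp=-3, e=sp−y=-3; I=-3, D=e−e_prev=-3; u=3/4·(-3)+1·(-3)+0·(-3)=-5.25; next y=-3/5·0+1/4·(-5.25)=-1.3125
n=1: y=-1.3125, sp=4, e=sp−y=5.3125; I=2.3125, D=e−e_prev=8.3125; u=3/4·5.3125+1·2.3125+0·8.3125=6.296875; next y=-3/5·(-1.3125)+1/4·6.296875≈2.361719
n=2: y≈2.361719, sp=4, e=sp−y≈1.638281; I≈3.950781, D=e−e_prev≈-3.674219; u=3/4·1.638281+1·3.950781+0·(-3.674219)≈5.179492; next y=-3/5·2.361719+1/4·5.179492≈-0.122158
n=3: y≈-0.122158, sp=4, e=sp−y≈4.122158; I≈8.072939, D=e−e_prev≈2.483877; u=3/4·4.122158+1·8.072939+0·2.483877≈11.164558; next y=-3/5·(-0.122158)+1/4·11.164558≈2.864434
n=4: y≈2.864434, sp=4, e=sp−y≈1.135566; I≈9.208505, D=e−e_prev≈-2.986593; u=3/4·1.135566+1·9.208505+0·(-2.986593)≈10.060179; next y=-3/5·2.864434+1/4·10.060179≈0.796384
n=5: y≈0.796384, sp=4, e=sp−y≈3.203616; I≈12.412121, D=e−e_prev≈2.068050; u=3/4·3.203616+1·12.412121+0·2.068050≈14.814833; next y=-3/5·0.796384+1/4·14.814833≈3.225878
n=6: y≈3.225878, sp=4, e=sp−y≈0.774122; I≈13.186243, D=e−e_prev≈-2.429494; u=3/4·0.774122+1·13.186243+0·(-2.429494)≈13.766835; next y=-3/5·3.225878+1/4·13.766835≈1.506182
n=7: y≈1.506182, sp=4, e=sp−y≈2.493818; I≈15.680061, D=e−e_prev≈1.719696; u=3/4·2.493818+1·15.680061+0·1.719696≈17.550425; next y=-3/5·1.506182+1/4·17.550425≈3.483897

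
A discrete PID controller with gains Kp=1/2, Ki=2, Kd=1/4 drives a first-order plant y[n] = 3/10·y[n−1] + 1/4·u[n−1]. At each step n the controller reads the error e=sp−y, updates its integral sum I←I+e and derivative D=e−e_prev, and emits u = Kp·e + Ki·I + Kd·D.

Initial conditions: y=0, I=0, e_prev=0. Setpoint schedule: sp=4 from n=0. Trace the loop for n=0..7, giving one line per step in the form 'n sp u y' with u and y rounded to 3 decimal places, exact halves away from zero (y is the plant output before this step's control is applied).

(exact arithmetic carried between steps; '≈' marks a value shown rounded to 6 d.p. or computed from one; I and e_prev carry over from the previous line; the table rounds u and y to 3 d.p., halves away from zero)
n=0: y=0, sp=4, e=sp−y=4; I=4, D=e−e_prev=4; u=1/2·4+2·4+1/4·4=11; next y=3/10·0+1/4·11=2.75
n=1: y=2.75, sp=4, e=sp−y=1.25; I=5.25, D=e−e_prev=-2.75; u=1/2·1.25+2·5.25+1/4·(-2.75)=10.4375; next y=3/10·2.75+1/4·10.4375=3.434375
n=2: y=3.434375, sp=4, e=sp−y=0.565625; I=5.815625, D=e−e_prev=-0.684375; u=1/2·0.565625+2·5.815625+1/4·(-0.684375)≈11.742969; next y=3/10·3.434375+1/4·11.742969≈3.966055
n=3: y≈3.966055, sp=4, e=sp−y≈0.033945; I≈5.849570, D=e−e_prev≈-0.531680; u=1/2·0.033945+2·5.849570+1/4·(-0.531680)≈11.583193; next y=3/10·3.966055+1/4·11.583193≈4.085615
n=4: y≈4.085615, sp=4, e=sp−y≈-0.085615; I≈5.763956, D=e−e_prev≈-0.119560; u=1/2·(-0.085615)+2·5.763956+1/4·(-0.119560)≈11.455214; next y=3/10·4.085615+1/4·11.455214≈4.089488
n=5: y≈4.089488, sp=4, e=sp−y≈-0.089488; I≈5.674468, D=e−e_prev≈-0.003873; u=1/2·(-0.089488)+2·5.674468+1/4·(-0.003873)≈11.303223; next y=3/10·4.089488+1/4·11.303223≈4.052652
n=6: y≈4.052652, sp=4, e=sp−y≈-0.052652; I≈5.621816, D=e−e_prev≈0.036836; u=1/2·(-0.052652)+2·5.621816+1/4·0.036836≈11.226514; next y=3/10·4.052652+1/4·11.226514≈4.022424
n=7: y≈4.022424, sp=4, e=sp−y≈-0.022424; I≈5.599391, D=e−e_prev≈0.030228; u=1/2·(-0.022424)+2·5.599391+1/4·0.030228≈11.195128; next y=3/10·4.022424+1/4·11.195128≈4.005509

0 4 11.000 0.000
1 4 10.438 2.750
2 4 11.743 3.434
3 4 11.583 3.966
4 4 11.455 4.086
5 4 11.303 4.089
6 4 11.227 4.053
7 4 11.195 4.022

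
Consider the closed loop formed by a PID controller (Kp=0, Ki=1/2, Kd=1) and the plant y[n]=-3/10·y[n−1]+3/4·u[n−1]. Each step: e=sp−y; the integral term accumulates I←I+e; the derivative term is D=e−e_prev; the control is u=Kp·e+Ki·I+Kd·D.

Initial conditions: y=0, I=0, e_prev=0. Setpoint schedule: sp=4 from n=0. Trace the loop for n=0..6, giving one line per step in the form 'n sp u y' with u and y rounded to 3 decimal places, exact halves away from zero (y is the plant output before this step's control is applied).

0 4 6.000 0.000
1 4 -2.750 4.500
2 4 13.369 -3.413
3 4 -12.532 11.050
4 4 34.052 -12.714
5 4 -44.456 29.353
6 4 92.187 -42.148

(exact arithmetic carried between steps; '≈' marks a value shown rounded to 6 d.p. or computed from one; I and e_prev carry over from the previous line; the table rounds u and y to 3 d.p., halves away from zero)
n=0: y=0, sp=4, e=sp−y=4; I=4, D=e−e_prev=4; u=0·4+1/2·4+1·4=6; next y=-3/10·0+3/4·6=4.5
n=1: y=4.5, sp=4, e=sp−y=-0.5; I=3.5, D=e−e_prev=-4.5; u=0·(-0.5)+1/2·3.5+1·(-4.5)=-2.75; next y=-3/10·4.5+3/4·(-2.75)=-3.4125
n=2: y=-3.4125, sp=4, e=sp−y=7.4125; I=10.9125, D=e−e_prev=7.9125; u=0·7.4125+1/2·10.9125+1·7.9125=13.36875; next y=-3/10·(-3.4125)+3/4·13.36875≈11.050313
n=3: y≈11.050313, sp=4, e=sp−y≈-7.050313; I≈3.862188, D=e−e_prev≈-14.462813; u=0·(-7.050313)+1/2·3.862188+1·(-14.462813)≈-12.531719; next y=-3/10·11.050313+3/4·(-12.531719)≈-12.713883
n=4: y≈-12.713883, sp=4, e=sp−y≈16.713883; I≈20.576070, D=e−e_prev≈23.764195; u=0·16.713883+1/2·20.576070+1·23.764195≈34.052230; next y=-3/10·(-12.713883)+3/4·34.052230≈29.353338
n=5: y≈29.353338, sp=4, e=sp−y≈-25.353338; I≈-4.777267, D=e−e_prev≈-42.067221; u=0·(-25.353338)+1/2·(-4.777267)+1·(-42.067221)≈-44.455854; next y=-3/10·29.353338+3/4·(-44.455854)≈-42.147892
n=6: y≈-42.147892, sp=4, e=sp−y≈46.147892; I≈41.370625, D=e−e_prev≈71.501230; u=0·46.147892+1/2·41.370625+1·71.501230≈92.186542; next y=-3/10·(-42.147892)+3/4·92.186542≈81.784274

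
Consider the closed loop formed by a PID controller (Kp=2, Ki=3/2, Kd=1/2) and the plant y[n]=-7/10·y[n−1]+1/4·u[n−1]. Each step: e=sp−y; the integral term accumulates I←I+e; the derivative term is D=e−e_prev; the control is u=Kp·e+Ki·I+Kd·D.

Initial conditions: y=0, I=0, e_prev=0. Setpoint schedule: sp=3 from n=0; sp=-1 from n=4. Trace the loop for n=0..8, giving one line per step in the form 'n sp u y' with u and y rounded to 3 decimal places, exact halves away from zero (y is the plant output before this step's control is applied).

0 3 12.000 0.000
1 3 3.000 3.000
2 3 21.900 -1.350
3 3 -4.830 6.420
4 -1 26.411 -5.702
5 -1 -35.779 10.594
6 -1 62.795 -16.360
7 -1 -101.687 27.151
8 -1 164.156 -44.427

(exact arithmetic carried between steps; '≈' marks a value shown rounded to 6 d.p. or computed from one; I and e_prev carry over from the previous line; the table rounds u and y to 3 d.p., halves away from zero)
n=0: y=0, sp=3, e=sp−y=3; I=3, D=e−e_prev=3; u=2·3+3/2·3+1/2·3=12; next y=-7/10·0+1/4·12=3
n=1: y=3, sp=3, e=sp−y=0; I=3, D=e−e_prev=-3; u=2·0+3/2·3+1/2·(-3)=3; next y=-7/10·3+1/4·3=-1.35
n=2: y=-1.35, sp=3, e=sp−y=4.35; I=7.35, D=e−e_prev=4.35; u=2·4.35+3/2·7.35+1/2·4.35=21.9; next y=-7/10·(-1.35)+1/4·21.9=6.42
n=3: y=6.42, sp=3, e=sp−y=-3.42; I=3.93, D=e−e_prev=-7.77; u=2·(-3.42)+3/2·3.93+1/2·(-7.77)=-4.83; next y=-7/10·6.42+1/4·(-4.83)=-5.7015
n=4: y=-5.7015, sp=-1, e=sp−y=4.7015; I=8.6315, D=e−e_prev=8.1215; u=2·4.7015+3/2·8.6315+1/2·8.1215=26.411; next y=-7/10·(-5.7015)+1/4·26.411=10.5938
n=5: y=10.5938, sp=-1, e=sp−y=-11.5938; I=-2.9623, D=e−e_prev=-16.2953; u=2·(-11.5938)+3/2·(-2.9623)+1/2·(-16.2953)=-35.7787; next y=-7/10·10.5938+1/4·(-35.7787)=-16.360335
n=6: y=-16.360335, sp=-1, e=sp−y=15.360335; I=12.398035, D=e−e_prev=26.954135; u=2·15.360335+3/2·12.398035+1/2·26.954135=62.79479; next y=-7/10·(-16.360335)+1/4·62.79479=27.150932
n=7: y=27.150932, sp=-1, e=sp−y=-28.150932; I=-15.752897, D=e−e_prev=-43.511267; u=2·(-28.150932)+3/2·(-15.752897)+1/2·(-43.511267)=-101.686843; next y=-7/10·27.150932+1/4·(-101.686843)≈-44.427363
n=8: y≈-44.427363, sp=-1, e=sp−y≈43.427363; I≈27.674466, D=e−e_prev≈71.578295; u=2·43.427363+3/2·27.674466+1/2·71.578295≈164.155573; next y=-7/10·(-44.427363)+1/4·164.155573≈72.138047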